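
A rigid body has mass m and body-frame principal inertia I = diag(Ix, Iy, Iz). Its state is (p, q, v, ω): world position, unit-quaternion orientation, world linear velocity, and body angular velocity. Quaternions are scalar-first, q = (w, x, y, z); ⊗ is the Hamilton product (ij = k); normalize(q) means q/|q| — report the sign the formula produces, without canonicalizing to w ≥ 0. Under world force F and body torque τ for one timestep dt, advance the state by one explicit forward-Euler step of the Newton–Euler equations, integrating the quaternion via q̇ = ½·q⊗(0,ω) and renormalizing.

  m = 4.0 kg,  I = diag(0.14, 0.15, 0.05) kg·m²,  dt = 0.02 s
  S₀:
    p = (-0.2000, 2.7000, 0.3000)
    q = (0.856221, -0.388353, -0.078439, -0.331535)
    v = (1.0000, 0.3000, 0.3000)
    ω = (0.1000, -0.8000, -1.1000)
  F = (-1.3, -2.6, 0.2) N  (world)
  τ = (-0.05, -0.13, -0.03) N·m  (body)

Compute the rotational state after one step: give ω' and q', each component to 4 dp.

α = I⁻¹(τ − ω×Iω) = (0.2714, -0.8007, -0.5840)
ω' = ω + α·dt = (0.1054, -0.8160, -1.1117)
Hamilton product q⊗(0,ω) = (-0.3886044, -0.0933230, -1.1453186, -0.6233168)
q + ½dt·q⊗(0,ω), renormalized = (0.8523, -0.3892, -0.0899, -0.3377)

ω' = (0.1054, -0.8160, -1.1117)
q' = (0.8523, -0.3892, -0.0899, -0.3377)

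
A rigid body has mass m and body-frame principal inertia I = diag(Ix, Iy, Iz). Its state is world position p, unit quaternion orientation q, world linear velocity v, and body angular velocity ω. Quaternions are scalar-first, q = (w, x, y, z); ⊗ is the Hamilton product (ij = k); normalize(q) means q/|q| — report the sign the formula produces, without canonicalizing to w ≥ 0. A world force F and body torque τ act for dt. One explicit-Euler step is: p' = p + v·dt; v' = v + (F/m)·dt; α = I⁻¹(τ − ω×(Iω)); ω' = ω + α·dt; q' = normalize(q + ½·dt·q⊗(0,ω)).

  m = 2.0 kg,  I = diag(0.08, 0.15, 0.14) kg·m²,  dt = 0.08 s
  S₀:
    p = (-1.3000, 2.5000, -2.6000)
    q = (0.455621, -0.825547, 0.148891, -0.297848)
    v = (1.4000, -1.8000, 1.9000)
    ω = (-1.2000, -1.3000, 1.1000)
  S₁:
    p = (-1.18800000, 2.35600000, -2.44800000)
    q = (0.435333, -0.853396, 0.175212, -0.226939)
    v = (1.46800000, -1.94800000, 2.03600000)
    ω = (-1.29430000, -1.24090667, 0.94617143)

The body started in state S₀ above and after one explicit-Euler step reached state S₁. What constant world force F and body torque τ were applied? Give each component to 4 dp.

Δv = v₁−v₀ = (0.06800000, -0.14800000, 0.13600000)
F = m·Δv/dt = (1.7000, -3.7000, 3.4000)
Δω = ω₁−ω₀ = (-0.09430000, 0.05909333, -0.15382857)
precession coupling = (0.0143, 0.0792, 0.1092)
τ = I·(Δω/dt) + ω₀×(Iω₀) = (-0.0800, 0.1900, -0.1600)

F = (1.7000, -3.7000, 3.4000)
τ = (-0.0800, 0.1900, -0.1600)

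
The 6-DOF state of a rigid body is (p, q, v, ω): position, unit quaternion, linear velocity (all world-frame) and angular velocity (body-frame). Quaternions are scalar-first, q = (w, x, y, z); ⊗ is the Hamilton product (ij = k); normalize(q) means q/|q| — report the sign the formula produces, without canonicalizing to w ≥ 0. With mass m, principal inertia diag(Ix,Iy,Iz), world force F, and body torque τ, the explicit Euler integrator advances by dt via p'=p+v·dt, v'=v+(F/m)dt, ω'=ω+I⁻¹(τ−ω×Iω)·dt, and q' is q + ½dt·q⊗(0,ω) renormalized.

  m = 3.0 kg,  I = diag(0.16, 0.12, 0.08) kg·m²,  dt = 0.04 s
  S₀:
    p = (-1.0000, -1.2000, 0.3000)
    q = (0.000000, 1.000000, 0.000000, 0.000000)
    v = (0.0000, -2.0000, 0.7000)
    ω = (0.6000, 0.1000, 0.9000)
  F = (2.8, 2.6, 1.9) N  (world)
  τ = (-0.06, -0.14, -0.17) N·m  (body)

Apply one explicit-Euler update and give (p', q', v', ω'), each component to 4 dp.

linear accel F/m = (0.9333, 0.8667, 0.6333)
p' = p + v·dt = (-1.0000, -1.2800, 0.3280)
v' = v + a·dt = (0.0373, -1.9653, 0.7253)
gyro term ω×Iω = (-0.0036, 0.0432, -0.0024)
angular accel α = (-0.3525, -1.5267, -2.0950)
ω + α·dt = (0.5859, 0.0389, 0.8162)
Hamilton product q⊗(0,ω) = (-0.6000000, 0.0000000, -0.9000000, 0.1000000)
updated quaternion q' = (-0.0120, 0.9998, -0.0180, 0.0020)

p' = (-1.0000, -1.2800, 0.3280)
q' = (-0.0120, 0.9998, -0.0180, 0.0020)
v' = (0.0373, -1.9653, 0.7253)
ω' = (0.5859, 0.0389, 0.8162)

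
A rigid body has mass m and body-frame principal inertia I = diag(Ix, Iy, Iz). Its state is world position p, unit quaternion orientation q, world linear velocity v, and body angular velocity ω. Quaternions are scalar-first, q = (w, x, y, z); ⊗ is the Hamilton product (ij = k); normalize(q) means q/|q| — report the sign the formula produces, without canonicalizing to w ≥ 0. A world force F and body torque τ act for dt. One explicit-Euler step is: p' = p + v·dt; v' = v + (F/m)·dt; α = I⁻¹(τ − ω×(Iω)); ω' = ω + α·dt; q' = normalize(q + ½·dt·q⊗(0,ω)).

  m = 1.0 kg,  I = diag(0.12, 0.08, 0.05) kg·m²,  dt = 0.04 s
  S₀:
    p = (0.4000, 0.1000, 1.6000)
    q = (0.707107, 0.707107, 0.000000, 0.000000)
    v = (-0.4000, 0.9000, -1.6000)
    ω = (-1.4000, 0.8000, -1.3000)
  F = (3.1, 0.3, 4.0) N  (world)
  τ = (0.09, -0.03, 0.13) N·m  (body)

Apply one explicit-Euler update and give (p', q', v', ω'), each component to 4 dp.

p' = (0.3840, 0.1360, 1.5360)
q' = (0.7263, 0.6867, 0.0297, -0.0071)
v' = (-0.2760, 0.9120, -1.4400)
ω' = (-1.3804, 0.7213, -1.2318)

a = F/m = (3.1000, 0.3000, 4.0000)
p + v·dt = (0.3840, 0.1360, 1.5360)
v + (F/m)dt = (-0.2760, 0.9120, -1.4400)
gyro term ω×Iω = (0.0312, 0.1274, 0.0448)
α = I⁻¹(τ − ω×Iω) = (0.4900, -1.9675, 1.7040)
ω + α·dt = (-1.3804, 0.7213, -1.2318)
q⊗(0,ω) = (0.9899498, -0.9899498, 1.4849247, -0.3535535)
updated quaternion q' = (0.7263, 0.6867, 0.0297, -0.0071)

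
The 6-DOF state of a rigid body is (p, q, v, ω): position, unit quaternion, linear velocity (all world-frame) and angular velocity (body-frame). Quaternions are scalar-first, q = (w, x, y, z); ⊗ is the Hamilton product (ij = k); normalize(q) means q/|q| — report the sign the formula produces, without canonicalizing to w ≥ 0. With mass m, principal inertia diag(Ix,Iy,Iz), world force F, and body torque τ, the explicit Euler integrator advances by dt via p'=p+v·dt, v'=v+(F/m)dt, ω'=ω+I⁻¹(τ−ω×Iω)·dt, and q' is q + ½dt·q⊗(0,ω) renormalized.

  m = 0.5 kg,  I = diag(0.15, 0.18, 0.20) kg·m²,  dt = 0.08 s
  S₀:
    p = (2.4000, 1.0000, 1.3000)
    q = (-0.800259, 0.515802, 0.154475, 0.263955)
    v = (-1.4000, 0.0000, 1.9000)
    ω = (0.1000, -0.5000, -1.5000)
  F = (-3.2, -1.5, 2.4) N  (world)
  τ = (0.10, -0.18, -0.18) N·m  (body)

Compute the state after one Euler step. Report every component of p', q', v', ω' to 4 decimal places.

p' = (2.2880, 1.0000, 1.4520)
q' = (-0.7818, 0.5076, 0.2021, 0.3004)
v' = (-1.9120, -0.2400, 2.2840)
ω' = (0.1453, -0.5833, -1.5714)

linear accel F/m = (-6.4000, -3.0000, 4.8000)
new position p' = (2.2880, 1.0000, 1.4520)
v' = v + a·dt = (-1.9120, -0.2400, 2.2840)
ω×(Iω) gyroscopic = (0.0150, 0.0075, -0.0015)
angular accel α = (0.5667, -1.0417, -0.8925)
new body rate ω' = (0.1453, -0.5833, -1.5714)
Hamilton product q⊗(0,ω) = (0.4215898, -0.1797609, 1.2002280, 0.9270400)
q + ½dt·q⊗(0,ω), renormalized = (-0.7818, 0.5076, 0.2021, 0.3004)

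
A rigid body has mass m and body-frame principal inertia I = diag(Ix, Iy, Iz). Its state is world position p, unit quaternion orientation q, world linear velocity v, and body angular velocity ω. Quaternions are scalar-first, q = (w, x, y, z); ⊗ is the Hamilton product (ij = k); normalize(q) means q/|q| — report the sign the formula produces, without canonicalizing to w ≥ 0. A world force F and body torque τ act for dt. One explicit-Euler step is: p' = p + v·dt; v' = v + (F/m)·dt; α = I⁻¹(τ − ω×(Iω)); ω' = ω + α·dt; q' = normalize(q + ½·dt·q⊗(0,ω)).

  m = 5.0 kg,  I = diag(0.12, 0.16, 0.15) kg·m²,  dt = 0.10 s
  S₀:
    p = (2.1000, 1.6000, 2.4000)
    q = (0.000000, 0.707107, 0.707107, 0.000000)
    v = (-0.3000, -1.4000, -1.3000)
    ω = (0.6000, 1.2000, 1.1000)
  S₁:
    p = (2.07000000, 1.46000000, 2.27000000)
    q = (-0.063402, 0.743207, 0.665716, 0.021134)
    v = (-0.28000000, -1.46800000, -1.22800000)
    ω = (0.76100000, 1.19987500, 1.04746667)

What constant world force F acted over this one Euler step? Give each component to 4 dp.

v₁ − v₀ = (0.02000000, -0.06800000, 0.07200000)
F = m·Δv/dt = (1.0000, -3.4000, 3.6000)

F = (1.0000, -3.4000, 3.6000)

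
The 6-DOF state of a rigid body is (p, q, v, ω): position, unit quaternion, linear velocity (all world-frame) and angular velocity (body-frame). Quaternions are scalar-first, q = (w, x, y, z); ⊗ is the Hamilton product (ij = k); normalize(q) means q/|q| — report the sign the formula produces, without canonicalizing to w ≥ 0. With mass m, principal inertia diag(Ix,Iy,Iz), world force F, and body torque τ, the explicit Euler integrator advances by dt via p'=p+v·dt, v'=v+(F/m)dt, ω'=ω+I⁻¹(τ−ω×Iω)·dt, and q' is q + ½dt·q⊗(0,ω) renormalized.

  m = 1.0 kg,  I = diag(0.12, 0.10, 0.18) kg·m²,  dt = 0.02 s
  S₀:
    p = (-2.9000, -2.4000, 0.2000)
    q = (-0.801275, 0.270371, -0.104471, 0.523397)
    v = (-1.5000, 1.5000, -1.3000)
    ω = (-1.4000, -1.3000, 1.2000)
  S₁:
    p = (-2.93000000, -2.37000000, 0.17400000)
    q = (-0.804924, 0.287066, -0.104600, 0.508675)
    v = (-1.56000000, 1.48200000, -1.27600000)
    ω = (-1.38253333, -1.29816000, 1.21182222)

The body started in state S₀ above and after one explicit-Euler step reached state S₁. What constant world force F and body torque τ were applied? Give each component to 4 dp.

F = (-3.0000, -0.9000, 1.2000)
τ = (-0.0200, 0.1100, 0.0700)

v₁ − v₀ = (-0.06000000, -0.01800000, 0.02400000)
applied force F = (-3.0000, -0.9000, 1.2000)
ω₁ − ω₀ = (0.01746667, 0.00184000, 0.01182222)
ω₀×(Iω₀) = (-0.1248, 0.1008, -0.0364)
τ = I·(Δω/dt) + ω₀×(Iω₀) = (-0.0200, 0.1100, 0.0700)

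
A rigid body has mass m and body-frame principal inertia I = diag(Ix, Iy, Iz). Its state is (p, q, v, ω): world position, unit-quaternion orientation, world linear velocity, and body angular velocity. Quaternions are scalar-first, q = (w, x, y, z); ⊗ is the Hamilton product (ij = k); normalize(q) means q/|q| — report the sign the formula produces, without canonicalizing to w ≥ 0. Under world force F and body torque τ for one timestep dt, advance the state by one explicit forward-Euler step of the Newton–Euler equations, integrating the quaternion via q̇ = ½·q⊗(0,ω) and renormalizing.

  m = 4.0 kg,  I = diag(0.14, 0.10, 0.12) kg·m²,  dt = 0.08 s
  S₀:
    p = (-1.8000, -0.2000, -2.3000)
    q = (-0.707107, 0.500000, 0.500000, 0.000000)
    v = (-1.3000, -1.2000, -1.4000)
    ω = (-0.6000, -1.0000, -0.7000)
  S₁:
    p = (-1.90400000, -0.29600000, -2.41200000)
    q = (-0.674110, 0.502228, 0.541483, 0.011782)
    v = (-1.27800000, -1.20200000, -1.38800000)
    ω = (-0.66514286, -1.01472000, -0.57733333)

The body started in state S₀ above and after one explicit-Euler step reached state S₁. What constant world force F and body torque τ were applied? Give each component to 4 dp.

F = (1.1000, -0.1000, 0.6000)
τ = (-0.1000, -0.0100, 0.1600)

ω₁ − ω₀ = (-0.06514286, -0.01472000, 0.12266667)
applied torque τ = (-0.1000, -0.0100, 0.1600)
Δv = v₁−v₀ = (0.02200000, -0.00200000, 0.01200000)
F = m·Δv/dt = (1.1000, -0.1000, 0.6000)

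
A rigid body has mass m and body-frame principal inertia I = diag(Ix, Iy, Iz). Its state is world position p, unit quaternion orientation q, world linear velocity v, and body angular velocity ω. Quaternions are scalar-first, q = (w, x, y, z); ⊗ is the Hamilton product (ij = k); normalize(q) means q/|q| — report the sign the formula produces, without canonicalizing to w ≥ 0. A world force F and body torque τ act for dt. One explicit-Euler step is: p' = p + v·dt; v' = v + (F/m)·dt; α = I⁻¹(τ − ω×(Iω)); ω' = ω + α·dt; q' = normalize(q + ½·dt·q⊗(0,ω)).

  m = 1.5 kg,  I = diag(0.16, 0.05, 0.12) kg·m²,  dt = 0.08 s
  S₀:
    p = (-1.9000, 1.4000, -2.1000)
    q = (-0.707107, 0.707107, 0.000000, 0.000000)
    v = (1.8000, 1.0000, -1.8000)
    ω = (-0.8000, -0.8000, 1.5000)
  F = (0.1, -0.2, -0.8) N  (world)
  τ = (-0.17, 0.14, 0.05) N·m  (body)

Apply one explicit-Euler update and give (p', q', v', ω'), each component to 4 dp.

linear accel F/m = (0.0667, -0.1333, -0.5333)
p + v·dt = (-1.7560, 1.4800, -2.2440)
new velocity v' = (1.8053, 0.9893, -1.8427)
(τ − ω×Iω)/I = (-0.5375, 3.7600, 1.0033)
ω + α·dt = (-0.8430, -0.4992, 1.5803)
2q̇ = q⊗(0,ω) = (0.5656856, 0.5656856, -0.4949749, -1.6263461)
updated quaternion q' = (-0.6826, 0.7277, -0.0197, -0.0649)

p' = (-1.7560, 1.4800, -2.2440)
q' = (-0.6826, 0.7277, -0.0197, -0.0649)
v' = (1.8053, 0.9893, -1.8427)
ω' = (-0.8430, -0.4992, 1.5803)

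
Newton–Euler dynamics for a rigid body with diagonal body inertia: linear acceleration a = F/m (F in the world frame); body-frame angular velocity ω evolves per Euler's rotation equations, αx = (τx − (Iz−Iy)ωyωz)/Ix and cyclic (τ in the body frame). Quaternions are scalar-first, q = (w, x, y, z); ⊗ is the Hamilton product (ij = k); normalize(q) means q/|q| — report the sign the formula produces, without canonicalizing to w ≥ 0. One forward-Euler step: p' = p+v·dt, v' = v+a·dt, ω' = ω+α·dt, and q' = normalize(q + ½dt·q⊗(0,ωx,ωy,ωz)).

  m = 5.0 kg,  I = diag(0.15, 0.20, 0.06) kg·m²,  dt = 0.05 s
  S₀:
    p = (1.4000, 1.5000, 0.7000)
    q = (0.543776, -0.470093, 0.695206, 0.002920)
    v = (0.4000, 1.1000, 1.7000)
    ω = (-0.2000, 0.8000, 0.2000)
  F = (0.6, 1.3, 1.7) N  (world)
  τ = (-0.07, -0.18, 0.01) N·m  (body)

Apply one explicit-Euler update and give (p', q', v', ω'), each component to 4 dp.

p' = (1.4200, 1.5550, 0.7850)
q' = (0.5274, -0.4693, 0.7083, -0.0003)
v' = (0.4060, 1.1130, 1.7170)
ω' = (-0.2159, 0.7559, 0.2150)

ω×(Iω) gyroscopic = (-0.0224, -0.0036, -0.0080)
angular accel α = (-0.3173, -0.8820, 0.3000)
ω' = ω + α·dt = (-0.2159, 0.7559, 0.2150)
2q̇ = q⊗(0,ω) = (-0.6507674, 0.0279500, 0.5284554, -0.1282780)
updated quaternion q' = (0.5274, -0.4693, 0.7083, -0.0003)
a = (0.1200, 0.2600, 0.3400)
new position p' = (1.4200, 1.5550, 0.7850)
v + (F/m)dt = (0.4060, 1.1130, 1.7170)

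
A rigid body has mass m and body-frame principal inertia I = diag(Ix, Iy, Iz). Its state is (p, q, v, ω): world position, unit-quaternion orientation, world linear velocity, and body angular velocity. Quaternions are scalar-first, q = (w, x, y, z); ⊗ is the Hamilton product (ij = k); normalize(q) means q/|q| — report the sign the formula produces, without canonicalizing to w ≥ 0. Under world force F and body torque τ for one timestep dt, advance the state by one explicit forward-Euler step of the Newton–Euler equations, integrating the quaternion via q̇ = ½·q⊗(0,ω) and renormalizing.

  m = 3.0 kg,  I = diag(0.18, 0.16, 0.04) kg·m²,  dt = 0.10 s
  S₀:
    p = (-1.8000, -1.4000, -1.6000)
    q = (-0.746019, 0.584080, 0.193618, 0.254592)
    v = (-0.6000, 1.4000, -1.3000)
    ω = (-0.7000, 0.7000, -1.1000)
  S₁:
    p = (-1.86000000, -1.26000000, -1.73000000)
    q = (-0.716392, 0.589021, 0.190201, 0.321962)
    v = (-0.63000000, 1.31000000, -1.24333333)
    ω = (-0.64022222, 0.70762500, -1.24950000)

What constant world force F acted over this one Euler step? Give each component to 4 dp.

F = (-0.9000, -2.7000, 1.7000)

Δv = v₁−v₀ = (-0.03000000, -0.09000000, 0.05666667)
m·(v₁−v₀)/dt = (-0.9000, -2.7000, 1.7000)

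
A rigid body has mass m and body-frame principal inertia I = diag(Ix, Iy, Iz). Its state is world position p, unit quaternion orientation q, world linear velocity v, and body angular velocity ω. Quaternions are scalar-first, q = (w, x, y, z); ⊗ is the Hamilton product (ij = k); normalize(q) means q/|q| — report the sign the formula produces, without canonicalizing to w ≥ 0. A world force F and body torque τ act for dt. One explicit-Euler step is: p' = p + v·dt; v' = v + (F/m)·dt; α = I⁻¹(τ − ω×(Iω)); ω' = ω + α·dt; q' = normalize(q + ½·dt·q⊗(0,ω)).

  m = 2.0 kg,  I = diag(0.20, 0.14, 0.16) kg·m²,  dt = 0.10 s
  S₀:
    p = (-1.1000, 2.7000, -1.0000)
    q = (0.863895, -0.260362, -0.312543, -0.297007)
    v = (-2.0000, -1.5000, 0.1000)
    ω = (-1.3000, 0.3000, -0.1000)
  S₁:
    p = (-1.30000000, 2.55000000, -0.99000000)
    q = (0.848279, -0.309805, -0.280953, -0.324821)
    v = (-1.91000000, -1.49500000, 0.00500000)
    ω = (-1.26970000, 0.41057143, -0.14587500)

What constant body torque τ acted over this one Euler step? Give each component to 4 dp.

Δω = ω₁−ω₀ = (0.03030000, 0.11057143, -0.04587500)
gyro term ω₀×Iω₀ = (-0.0006, 0.0052, 0.0234)
applied torque τ = (0.0600, 0.1600, -0.0500)

τ = (0.0600, 0.1600, -0.0500)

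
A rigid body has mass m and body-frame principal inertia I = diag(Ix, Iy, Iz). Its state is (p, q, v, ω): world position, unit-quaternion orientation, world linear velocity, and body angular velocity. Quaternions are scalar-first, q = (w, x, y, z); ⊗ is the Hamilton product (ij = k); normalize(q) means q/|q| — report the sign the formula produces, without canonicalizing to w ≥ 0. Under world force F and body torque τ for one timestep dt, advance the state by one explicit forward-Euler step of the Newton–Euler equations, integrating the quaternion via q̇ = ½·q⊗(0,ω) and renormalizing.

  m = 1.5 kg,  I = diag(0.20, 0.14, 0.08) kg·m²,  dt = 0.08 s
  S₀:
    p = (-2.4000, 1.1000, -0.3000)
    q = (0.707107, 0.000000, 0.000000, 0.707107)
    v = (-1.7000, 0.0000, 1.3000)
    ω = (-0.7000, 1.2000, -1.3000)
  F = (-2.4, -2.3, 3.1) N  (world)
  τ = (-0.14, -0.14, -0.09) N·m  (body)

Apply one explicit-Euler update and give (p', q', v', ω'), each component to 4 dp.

p' = (-2.5360, 1.1000, -0.1960)
q' = (0.7417, -0.0536, 0.0141, 0.6684)
v' = (-1.8280, -0.1227, 1.4653)
ω' = (-0.7934, 1.0576, -1.4404)

α = I⁻¹(τ − ω×Iω) = (-1.1680, -1.7800, -1.7550)
ω + α·dt = (-0.7934, 1.0576, -1.4404)
Hamilton product q⊗(0,ω) = (0.9192391, -1.3435033, 0.3535535, -0.9192391)
q + ½dt·q⊗(0,ω), renormalized = (0.7417, -0.0536, 0.0141, 0.6684)
linear accel F/m = (-1.6000, -1.5333, 2.0667)
new position p' = (-2.5360, 1.1000, -0.1960)
v' = v + a·dt = (-1.8280, -0.1227, 1.4653)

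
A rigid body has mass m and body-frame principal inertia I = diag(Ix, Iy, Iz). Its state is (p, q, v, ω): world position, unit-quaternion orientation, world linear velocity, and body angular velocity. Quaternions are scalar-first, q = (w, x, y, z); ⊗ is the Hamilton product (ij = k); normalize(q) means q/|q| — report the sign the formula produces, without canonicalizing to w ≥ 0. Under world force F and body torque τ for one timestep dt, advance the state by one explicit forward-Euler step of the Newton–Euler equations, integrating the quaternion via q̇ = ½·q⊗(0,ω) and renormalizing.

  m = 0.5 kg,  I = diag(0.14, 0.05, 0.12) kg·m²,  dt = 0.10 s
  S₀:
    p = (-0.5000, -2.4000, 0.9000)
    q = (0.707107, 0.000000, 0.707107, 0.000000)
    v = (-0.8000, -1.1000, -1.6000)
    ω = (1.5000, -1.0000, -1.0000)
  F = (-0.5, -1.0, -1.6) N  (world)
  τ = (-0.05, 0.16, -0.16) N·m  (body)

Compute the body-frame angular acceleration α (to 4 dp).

α = (-0.8571, 3.8000, -2.4583)

ω×(Iω) gyroscopic = (0.0700, -0.0300, 0.1350)
angular accel α = (-0.8571, 3.8000, -2.4583)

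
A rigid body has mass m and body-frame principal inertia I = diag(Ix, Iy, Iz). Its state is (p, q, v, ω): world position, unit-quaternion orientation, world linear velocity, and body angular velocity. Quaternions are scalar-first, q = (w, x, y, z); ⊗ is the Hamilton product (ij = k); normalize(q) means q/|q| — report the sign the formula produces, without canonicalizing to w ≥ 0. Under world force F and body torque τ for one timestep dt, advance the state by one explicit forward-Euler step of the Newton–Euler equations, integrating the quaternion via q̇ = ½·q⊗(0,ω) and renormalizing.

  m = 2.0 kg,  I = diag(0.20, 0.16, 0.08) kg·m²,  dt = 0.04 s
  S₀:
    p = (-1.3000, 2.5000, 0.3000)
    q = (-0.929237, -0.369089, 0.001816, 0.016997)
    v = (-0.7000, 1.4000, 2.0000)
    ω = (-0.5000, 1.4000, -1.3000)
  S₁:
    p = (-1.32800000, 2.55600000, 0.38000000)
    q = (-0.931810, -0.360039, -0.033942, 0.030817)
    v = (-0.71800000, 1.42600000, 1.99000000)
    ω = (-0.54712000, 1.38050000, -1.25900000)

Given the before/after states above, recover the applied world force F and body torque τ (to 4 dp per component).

velocity change Δv = (-0.01800000, 0.02600000, -0.01000000)
m·(v₁−v₀)/dt = (-0.9000, 1.3000, -0.5000)
Δω = ω₁−ω₀ = (-0.04712000, -0.01950000, 0.04100000)
precession coupling = (0.1456, 0.0780, 0.0280)
applied torque τ = (-0.0900, 0.0000, 0.1100)

F = (-0.9000, 1.3000, -0.5000)
τ = (-0.0900, 0.0000, 0.1100)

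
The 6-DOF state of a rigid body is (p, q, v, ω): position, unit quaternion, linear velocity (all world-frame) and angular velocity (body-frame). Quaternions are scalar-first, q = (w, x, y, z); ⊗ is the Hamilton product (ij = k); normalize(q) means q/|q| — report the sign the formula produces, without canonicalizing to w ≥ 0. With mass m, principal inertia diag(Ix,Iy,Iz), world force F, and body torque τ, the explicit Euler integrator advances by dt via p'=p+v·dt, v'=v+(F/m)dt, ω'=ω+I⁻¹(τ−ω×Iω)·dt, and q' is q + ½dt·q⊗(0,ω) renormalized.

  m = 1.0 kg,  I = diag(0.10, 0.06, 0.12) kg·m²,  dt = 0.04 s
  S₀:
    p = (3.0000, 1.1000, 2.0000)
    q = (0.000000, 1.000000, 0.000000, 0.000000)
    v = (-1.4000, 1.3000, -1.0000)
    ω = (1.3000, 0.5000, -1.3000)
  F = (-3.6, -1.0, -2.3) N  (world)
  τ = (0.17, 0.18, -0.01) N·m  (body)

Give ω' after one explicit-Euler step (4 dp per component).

ω' = (1.3836, 0.5975, -1.2947)

α = I⁻¹(τ − ω×Iω) = (2.0900, 2.4367, 0.1333)
new body rate ω' = (1.3836, 0.5975, -1.2947)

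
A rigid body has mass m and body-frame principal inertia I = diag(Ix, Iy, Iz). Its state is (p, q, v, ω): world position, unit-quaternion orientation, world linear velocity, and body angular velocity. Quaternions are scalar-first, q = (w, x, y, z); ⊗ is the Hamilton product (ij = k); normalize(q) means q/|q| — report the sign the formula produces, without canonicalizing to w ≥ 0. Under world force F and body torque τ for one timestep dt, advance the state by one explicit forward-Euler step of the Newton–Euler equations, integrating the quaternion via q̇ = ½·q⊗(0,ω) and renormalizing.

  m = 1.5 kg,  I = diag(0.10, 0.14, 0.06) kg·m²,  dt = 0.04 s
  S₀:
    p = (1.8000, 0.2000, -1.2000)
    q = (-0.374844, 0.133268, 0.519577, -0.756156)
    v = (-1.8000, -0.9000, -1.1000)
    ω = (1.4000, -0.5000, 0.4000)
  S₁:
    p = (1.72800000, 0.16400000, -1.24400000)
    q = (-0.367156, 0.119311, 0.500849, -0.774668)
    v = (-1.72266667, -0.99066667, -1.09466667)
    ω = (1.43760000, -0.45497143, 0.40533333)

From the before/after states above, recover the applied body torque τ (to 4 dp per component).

τ = (0.1100, 0.1800, -0.0200)

rate change Δω = (0.03760000, 0.04502857, 0.00533333)
I·α + gyro = (0.1100, 0.1800, -0.0200)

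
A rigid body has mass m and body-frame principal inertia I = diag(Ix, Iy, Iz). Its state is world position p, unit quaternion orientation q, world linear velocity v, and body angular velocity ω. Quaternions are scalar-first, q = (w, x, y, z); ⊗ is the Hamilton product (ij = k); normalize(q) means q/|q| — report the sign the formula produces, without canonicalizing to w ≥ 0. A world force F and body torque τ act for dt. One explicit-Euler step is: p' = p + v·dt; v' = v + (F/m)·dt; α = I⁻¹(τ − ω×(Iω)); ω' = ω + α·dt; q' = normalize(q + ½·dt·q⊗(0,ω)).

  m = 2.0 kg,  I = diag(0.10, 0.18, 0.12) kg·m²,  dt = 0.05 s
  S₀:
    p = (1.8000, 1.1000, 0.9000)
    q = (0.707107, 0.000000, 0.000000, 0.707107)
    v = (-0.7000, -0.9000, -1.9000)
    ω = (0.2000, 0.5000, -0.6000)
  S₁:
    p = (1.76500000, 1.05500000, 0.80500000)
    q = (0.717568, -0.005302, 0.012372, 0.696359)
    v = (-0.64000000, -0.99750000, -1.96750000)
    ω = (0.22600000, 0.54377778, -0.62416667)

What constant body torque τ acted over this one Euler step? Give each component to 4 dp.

rate change Δω = (0.02600000, 0.04377778, -0.02416667)
gyro term ω₀×Iω₀ = (0.0180, 0.0024, 0.0080)
τ = I·(Δω/dt) + ω₀×(Iω₀) = (0.0700, 0.1600, -0.0500)

τ = (0.0700, 0.1600, -0.0500)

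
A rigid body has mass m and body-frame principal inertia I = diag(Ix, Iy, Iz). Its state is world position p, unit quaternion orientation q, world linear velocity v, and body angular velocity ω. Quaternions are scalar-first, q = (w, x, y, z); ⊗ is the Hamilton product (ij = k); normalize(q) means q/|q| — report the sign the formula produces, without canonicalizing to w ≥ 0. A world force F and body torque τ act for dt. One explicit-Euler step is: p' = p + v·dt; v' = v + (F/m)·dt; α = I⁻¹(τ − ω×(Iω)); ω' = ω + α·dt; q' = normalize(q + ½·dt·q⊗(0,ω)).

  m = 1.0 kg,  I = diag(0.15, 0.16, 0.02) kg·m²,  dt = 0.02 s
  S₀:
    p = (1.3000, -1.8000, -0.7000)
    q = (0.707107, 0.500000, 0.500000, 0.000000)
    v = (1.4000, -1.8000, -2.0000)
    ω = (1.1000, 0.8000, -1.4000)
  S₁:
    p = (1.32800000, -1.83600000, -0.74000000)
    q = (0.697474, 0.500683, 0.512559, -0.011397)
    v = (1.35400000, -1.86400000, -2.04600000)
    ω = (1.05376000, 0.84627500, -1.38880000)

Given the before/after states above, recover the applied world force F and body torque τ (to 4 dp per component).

ω₁ − ω₀ = (-0.04624000, 0.04627500, 0.01120000)
precession coupling = (0.1568, -0.2002, 0.0088)
τ = I·(Δω/dt) + ω₀×(Iω₀) = (-0.1900, 0.1700, 0.0200)
v₁ − v₀ = (-0.04600000, -0.06400000, -0.04600000)
F = m·Δv/dt = (-2.3000, -3.2000, -2.3000)

F = (-2.3000, -3.2000, -2.3000)
τ = (-0.1900, 0.1700, 0.0200)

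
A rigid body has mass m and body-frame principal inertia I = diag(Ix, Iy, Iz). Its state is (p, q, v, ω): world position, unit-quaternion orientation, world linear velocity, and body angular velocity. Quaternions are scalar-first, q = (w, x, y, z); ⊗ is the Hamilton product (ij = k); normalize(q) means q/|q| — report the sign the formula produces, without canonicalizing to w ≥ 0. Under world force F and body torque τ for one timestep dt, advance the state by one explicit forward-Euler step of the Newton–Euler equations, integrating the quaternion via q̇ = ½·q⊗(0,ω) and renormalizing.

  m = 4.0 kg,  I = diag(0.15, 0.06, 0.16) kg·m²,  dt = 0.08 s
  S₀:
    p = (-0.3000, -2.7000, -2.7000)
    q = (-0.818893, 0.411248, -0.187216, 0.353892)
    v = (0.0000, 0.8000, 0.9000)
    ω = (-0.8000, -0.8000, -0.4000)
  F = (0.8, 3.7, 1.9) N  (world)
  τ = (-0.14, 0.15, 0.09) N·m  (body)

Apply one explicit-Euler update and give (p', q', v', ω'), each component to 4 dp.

a = F/m = (0.2000, 0.9250, 0.4750)
new position p' = (-0.3000, -2.6360, -2.6280)
v' = v + a·dt = (0.0160, 0.8740, 0.9380)
ω×(Iω) gyroscopic = (0.0320, -0.0032, -0.0576)
α = I⁻¹(τ − ω×Iω) = (-1.1467, 2.5533, 0.9225)
ω' = ω + α·dt = (-0.8917, -0.5957, -0.3262)
Hamilton product q⊗(0,ω) = (0.3207824, 1.0131144, 0.5365000, -0.1512140)
updated quaternion q' = (-0.8051, 0.4513, -0.1656, 0.3474)

p' = (-0.3000, -2.6360, -2.6280)
q' = (-0.8051, 0.4513, -0.1656, 0.3474)
v' = (0.0160, 0.8740, 0.9380)
ω' = (-0.8917, -0.5957, -0.3262)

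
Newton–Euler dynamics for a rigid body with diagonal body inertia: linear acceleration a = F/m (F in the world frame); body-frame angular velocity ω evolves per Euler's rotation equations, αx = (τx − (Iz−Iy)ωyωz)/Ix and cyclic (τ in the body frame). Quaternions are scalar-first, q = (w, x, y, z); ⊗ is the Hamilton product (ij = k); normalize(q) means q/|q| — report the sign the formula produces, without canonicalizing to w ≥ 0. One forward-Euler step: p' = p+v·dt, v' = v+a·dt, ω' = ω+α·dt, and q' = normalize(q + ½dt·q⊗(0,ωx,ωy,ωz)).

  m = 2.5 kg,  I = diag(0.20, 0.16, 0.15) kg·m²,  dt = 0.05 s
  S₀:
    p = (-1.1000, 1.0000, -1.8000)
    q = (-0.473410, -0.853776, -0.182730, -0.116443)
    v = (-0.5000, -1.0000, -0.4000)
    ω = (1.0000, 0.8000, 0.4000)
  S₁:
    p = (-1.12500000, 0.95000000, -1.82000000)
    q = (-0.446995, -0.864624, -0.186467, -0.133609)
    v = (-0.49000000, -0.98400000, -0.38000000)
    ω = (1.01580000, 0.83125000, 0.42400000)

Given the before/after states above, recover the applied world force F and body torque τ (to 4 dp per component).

F = (0.5000, 0.8000, 1.0000)
τ = (0.0600, 0.1200, 0.0400)

Δω = ω₁−ω₀ = (0.01580000, 0.03125000, 0.02400000)
ω₀×(Iω₀) = (-0.0032, 0.0200, -0.0320)
τ = I·(Δω/dt) + ω₀×(Iω₀) = (0.0600, 0.1200, 0.0400)
Δv = v₁−v₀ = (0.01000000, 0.01600000, 0.02000000)
F = m·Δv/dt = (0.5000, 0.8000, 1.0000)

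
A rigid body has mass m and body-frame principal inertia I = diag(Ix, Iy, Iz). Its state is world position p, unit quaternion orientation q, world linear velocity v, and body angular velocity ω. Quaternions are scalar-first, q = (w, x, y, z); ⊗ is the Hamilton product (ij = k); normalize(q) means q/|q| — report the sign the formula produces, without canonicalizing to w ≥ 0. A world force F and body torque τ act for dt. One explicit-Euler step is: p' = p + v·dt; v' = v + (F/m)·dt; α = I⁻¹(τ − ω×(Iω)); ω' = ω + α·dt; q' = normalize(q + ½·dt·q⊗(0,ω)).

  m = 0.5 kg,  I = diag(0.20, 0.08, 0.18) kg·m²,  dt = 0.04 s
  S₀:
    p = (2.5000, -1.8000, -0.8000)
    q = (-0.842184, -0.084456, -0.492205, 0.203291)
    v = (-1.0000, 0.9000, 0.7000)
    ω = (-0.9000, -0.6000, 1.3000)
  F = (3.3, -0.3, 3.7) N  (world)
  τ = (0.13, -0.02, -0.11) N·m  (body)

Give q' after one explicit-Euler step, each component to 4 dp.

Hamilton product q⊗(0,ω) = (-0.6356117, 0.2400737, 0.4321413, -1.4871501)
q + ½dt·q⊗(0,ω), renormalized = (-0.8544, -0.0796, -0.4833, 0.1734)

q' = (-0.8544, -0.0796, -0.4833, 0.1734)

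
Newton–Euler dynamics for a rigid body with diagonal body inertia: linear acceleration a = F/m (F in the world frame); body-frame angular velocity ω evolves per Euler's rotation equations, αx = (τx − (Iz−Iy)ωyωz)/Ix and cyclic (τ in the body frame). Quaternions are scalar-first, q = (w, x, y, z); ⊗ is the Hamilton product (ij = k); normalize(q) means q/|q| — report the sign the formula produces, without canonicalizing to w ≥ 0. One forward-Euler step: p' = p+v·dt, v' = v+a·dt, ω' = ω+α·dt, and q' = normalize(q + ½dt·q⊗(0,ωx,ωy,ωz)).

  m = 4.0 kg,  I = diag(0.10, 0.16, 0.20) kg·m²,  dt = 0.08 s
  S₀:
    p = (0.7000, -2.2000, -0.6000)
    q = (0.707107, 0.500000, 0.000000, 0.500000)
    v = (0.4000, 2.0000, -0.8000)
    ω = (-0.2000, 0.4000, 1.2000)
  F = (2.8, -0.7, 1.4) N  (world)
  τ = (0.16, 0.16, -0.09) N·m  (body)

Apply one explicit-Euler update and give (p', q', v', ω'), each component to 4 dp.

a = F/m = (0.7000, -0.1750, 0.3500)
p' = p + v·dt = (0.7320, -2.0400, -0.6640)
v + (F/m)dt = (0.4560, 1.9860, -0.7720)
precession coupling ω×(Iω) = (0.0192, 0.0240, -0.0048)
angular accel α = (1.4080, 0.8500, -0.4260)
new body rate ω' = (-0.0874, 0.4680, 1.1659)
2q̇ = q⊗(0,ω) = (-0.5000000, -0.3414214, -0.4171572, 1.0485284)
updated quaternion q' = (0.6862, 0.4857, -0.0167, 0.5412)

p' = (0.7320, -2.0400, -0.6640)
q' = (0.6862, 0.4857, -0.0167, 0.5412)
v' = (0.4560, 1.9860, -0.7720)
ω' = (-0.0874, 0.4680, 1.1659)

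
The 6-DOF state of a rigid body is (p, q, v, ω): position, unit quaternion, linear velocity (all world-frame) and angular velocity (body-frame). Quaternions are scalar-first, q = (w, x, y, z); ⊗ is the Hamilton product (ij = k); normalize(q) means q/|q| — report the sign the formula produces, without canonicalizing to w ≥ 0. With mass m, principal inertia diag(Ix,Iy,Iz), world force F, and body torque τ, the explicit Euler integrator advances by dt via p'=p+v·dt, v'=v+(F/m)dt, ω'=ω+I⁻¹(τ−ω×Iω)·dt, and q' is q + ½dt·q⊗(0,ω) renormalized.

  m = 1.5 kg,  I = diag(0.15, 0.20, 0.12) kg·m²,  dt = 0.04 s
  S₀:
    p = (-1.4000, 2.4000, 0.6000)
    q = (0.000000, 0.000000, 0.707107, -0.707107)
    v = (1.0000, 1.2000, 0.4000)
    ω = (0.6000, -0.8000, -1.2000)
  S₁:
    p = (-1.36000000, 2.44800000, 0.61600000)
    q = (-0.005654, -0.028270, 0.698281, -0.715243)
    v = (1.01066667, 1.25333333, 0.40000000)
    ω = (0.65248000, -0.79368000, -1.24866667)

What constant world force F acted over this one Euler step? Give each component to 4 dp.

velocity change Δv = (0.01066667, 0.05333333, 0.00000000)
m·(v₁−v₀)/dt = (0.4000, 2.0000, 0.0000)

F = (0.4000, 2.0000, 0.0000)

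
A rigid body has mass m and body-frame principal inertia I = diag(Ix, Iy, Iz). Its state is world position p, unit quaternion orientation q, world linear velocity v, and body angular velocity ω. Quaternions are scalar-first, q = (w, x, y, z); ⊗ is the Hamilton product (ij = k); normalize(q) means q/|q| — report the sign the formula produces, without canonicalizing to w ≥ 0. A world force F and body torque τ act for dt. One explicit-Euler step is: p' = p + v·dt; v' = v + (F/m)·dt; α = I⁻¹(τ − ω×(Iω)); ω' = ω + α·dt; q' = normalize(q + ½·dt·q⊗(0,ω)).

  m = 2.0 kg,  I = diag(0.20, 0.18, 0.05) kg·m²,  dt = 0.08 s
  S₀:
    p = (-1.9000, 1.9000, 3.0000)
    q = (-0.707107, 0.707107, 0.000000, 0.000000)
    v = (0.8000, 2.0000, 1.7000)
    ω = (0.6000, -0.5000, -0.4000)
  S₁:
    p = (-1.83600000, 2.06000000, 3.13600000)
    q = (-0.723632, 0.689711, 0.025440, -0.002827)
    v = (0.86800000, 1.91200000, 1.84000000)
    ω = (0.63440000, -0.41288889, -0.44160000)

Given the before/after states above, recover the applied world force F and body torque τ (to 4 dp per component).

velocity change Δv = (0.06800000, -0.08800000, 0.14000000)
m·(v₁−v₀)/dt = (1.7000, -2.2000, 3.5000)
Δω = ω₁−ω₀ = (0.03440000, 0.08711111, -0.04160000)
gyro term ω₀×Iω₀ = (-0.0260, -0.0360, 0.0060)
τ = I·(Δω/dt) + ω₀×(Iω₀) = (0.0600, 0.1600, -0.0200)

F = (1.7000, -2.2000, 3.5000)
τ = (0.0600, 0.1600, -0.0200)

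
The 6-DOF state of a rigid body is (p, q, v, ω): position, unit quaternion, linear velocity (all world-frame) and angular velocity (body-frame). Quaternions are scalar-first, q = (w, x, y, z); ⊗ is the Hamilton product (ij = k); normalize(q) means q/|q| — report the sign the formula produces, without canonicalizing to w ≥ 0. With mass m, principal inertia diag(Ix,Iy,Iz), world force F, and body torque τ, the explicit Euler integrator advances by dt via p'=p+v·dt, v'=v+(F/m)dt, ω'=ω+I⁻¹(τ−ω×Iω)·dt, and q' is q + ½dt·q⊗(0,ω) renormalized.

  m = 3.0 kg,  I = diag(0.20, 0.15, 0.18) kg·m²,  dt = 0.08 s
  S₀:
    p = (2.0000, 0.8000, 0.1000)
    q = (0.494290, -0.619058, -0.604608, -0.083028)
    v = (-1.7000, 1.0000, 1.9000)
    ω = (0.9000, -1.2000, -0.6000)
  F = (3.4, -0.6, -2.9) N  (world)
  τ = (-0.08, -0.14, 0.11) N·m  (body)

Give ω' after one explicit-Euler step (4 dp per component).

angular accel α = (-0.5080, -0.8613, 0.3111)
ω' = ω + α·dt = (0.8594, -1.2689, -0.5751)

ω' = (0.8594, -1.2689, -0.5751)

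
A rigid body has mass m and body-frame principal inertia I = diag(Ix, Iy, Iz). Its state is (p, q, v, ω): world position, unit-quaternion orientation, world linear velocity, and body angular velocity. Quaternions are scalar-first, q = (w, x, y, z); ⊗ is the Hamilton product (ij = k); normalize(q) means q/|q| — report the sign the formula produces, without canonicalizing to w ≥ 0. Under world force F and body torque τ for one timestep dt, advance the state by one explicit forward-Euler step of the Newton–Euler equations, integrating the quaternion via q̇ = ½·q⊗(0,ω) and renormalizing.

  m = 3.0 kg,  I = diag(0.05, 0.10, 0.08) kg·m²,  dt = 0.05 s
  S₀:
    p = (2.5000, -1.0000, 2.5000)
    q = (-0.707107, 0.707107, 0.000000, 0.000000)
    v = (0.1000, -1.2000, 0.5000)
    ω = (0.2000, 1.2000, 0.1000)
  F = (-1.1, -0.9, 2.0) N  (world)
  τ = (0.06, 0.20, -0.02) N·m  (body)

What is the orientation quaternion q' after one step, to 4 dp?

Hamilton product q⊗(0,ω) = (-0.1414214, -0.1414214, -0.9192391, 0.7778177)
q + ½dt·q⊗(0,ω), renormalized = (-0.7103, 0.7032, -0.0230, 0.0194)

q' = (-0.7103, 0.7032, -0.0230, 0.0194)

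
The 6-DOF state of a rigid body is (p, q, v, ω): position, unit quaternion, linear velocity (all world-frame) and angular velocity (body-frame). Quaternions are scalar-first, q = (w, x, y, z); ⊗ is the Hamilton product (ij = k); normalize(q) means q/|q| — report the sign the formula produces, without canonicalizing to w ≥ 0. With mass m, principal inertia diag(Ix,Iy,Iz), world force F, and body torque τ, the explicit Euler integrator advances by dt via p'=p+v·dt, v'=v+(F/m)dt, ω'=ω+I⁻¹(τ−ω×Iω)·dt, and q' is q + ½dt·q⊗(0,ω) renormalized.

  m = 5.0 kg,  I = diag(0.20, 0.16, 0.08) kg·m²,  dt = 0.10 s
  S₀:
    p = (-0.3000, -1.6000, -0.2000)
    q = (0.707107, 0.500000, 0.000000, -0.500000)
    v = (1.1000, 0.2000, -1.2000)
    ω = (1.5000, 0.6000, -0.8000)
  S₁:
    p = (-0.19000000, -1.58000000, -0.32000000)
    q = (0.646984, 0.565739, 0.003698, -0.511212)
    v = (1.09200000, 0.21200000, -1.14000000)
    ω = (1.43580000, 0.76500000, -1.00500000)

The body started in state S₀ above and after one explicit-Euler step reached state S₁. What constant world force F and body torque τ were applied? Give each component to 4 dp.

F = (-0.4000, 0.6000, 3.0000)
τ = (-0.0900, 0.1200, -0.2000)

Δv = v₁−v₀ = (-0.00800000, 0.01200000, 0.06000000)
applied force F = (-0.4000, 0.6000, 3.0000)
Δω = ω₁−ω₀ = (-0.06420000, 0.16500000, -0.20500000)
τ = I·(Δω/dt) + ω₀×(Iω₀) = (-0.0900, 0.1200, -0.2000)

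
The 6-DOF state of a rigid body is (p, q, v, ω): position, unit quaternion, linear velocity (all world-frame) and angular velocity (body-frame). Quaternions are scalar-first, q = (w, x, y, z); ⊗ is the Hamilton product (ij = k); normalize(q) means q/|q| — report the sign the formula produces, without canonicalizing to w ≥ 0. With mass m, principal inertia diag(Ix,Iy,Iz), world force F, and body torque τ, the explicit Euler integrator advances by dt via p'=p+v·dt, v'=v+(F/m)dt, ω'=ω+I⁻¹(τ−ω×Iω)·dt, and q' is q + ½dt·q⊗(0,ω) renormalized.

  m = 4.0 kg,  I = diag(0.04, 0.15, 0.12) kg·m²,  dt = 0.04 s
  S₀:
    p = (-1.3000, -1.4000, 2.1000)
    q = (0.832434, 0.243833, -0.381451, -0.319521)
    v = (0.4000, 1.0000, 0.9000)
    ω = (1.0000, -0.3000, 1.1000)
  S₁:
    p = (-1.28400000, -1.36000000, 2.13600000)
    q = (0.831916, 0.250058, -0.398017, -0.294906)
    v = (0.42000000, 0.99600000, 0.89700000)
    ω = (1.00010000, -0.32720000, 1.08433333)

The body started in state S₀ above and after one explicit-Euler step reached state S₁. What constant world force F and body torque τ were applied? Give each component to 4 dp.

F = (2.0000, -0.4000, -0.3000)
τ = (0.0100, -0.1900, -0.0800)

Δv = v₁−v₀ = (0.02000000, -0.00400000, -0.00300000)
F = m·Δv/dt = (2.0000, -0.4000, -0.3000)
Δω = ω₁−ω₀ = (0.00010000, -0.02720000, -0.01566667)
precession coupling = (0.0099, -0.0880, -0.0330)
τ = I·(Δω/dt) + ω₀×(Iω₀) = (0.0100, -0.1900, -0.0800)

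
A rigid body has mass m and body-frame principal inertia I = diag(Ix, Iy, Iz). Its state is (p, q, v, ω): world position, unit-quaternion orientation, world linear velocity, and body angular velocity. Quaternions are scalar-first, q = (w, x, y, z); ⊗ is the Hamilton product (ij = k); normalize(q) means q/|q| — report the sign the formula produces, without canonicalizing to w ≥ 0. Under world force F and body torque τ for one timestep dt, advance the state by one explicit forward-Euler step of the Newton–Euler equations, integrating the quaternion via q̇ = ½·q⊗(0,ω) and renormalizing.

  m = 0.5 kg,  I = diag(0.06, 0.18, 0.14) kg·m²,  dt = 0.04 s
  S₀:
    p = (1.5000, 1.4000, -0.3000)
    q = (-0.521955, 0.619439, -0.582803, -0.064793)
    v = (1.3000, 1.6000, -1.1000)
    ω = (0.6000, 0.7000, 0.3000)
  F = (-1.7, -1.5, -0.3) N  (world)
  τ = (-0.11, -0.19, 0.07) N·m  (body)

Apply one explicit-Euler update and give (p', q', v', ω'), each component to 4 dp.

p' = (1.5520, 1.4640, -0.3440)
q' = (-0.5207, 0.6105, -0.5945, -0.0522)
v' = (1.1640, 1.4800, -1.1240)
ω' = (0.5323, 0.6610, 0.3056)

ω×(Iω) gyroscopic = (-0.0084, -0.0144, 0.0504)
(τ − ω×Iω)/I = (-1.6933, -0.9756, 0.1400)
new body rate ω' = (0.5323, 0.6610, 0.3056)
q⊗(0,ω) = (0.0557366, -0.4426588, -0.5900760, 0.6267026)
updated quaternion q' = (-0.5207, 0.6105, -0.5945, -0.0522)
linear accel F/m = (-3.4000, -3.0000, -0.6000)
p + v·dt = (1.5520, 1.4640, -0.3440)
new velocity v' = (1.1640, 1.4800, -1.1240)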